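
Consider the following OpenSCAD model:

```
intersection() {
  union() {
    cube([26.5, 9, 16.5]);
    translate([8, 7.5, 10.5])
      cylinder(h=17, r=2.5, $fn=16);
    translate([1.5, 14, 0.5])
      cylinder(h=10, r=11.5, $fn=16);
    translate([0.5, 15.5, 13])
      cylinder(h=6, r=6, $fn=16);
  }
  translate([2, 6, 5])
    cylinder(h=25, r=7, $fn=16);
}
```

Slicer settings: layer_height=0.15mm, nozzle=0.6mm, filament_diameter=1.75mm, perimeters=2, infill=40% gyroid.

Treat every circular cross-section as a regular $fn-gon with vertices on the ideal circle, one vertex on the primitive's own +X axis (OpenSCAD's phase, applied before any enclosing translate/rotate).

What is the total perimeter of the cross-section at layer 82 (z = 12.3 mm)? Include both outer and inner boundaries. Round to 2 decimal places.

33.92 mm

At z = 12.3 mm: the 26.5×9 cube contributes its full rectangle (perimeter 71.00 mm); the cylinder at (8, 7.5): section is a regular 16-gon, circumradius r=2.5 (perimeter = 2·16·2.500·sin(180°/16) = 15.61 mm); the cylinder at (1.5, 14) does not reach this height (z outside [0.5, 10.5]); the cylinder at (0.5, 15.5) is absent (z outside [13, 19]); Combining (union): the regions partially overlap (shared area 16.48 mm²), so the edge portions inside another operand are dropped and the merged outline is re-measured after clipping — boundary = 71.65 mm; the r=7 cylinder at (2, 6) contributes a regular 16-gon of circumradius 7 (perimeter = 2·16·7.000·sin(180°/16) = 43.70 mm); Keeping only the common overlap: the r=7 cylinder at (2, 6) partially overlaps that combined region; clipping to the common part keeps 74.72 mm² — boundary = 33.92 mm. Overall, the cross-section is a single solid region. Total boundary length (outer) = 33.92 mm.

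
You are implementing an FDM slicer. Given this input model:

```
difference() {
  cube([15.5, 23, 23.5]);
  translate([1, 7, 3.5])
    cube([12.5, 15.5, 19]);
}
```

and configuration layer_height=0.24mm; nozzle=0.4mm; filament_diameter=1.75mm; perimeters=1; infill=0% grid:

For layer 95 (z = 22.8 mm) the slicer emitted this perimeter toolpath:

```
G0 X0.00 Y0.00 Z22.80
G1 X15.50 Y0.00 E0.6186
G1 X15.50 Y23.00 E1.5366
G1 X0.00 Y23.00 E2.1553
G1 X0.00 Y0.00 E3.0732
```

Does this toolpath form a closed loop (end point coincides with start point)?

yes

Start point (G0): (0.00, 0.00). End point (last G1): the path returns to the start — closed.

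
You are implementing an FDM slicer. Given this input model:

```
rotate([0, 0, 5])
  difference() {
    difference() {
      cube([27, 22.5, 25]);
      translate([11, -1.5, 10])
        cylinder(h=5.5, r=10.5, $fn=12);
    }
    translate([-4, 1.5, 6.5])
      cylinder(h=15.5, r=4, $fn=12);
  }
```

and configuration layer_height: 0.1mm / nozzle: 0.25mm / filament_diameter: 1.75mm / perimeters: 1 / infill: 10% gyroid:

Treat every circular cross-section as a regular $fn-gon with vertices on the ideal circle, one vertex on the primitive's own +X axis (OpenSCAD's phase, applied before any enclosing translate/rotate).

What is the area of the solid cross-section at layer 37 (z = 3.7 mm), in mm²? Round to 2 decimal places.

607.50 mm²

At z = 3.7 mm: the cube is present — its section is the full 27×22.5 rectangle (area 607.50 mm²); the cylinder at (11, -1.5) does not reach this height (z outside [10, 15.5]); Subtracting the remaining from the first: none of the subtracted shapes is present at this height, so the 27×22.5 cube is unchanged — area = 607.50 mm²; the cylinder at (-4, 1.5) is not intersected at this z (z outside [6.5, 22]); Subtracting the remaining from the first: none of the subtracted shapes is present at this height, so that combined region is unchanged — area = 607.50 mm²; (whole slice rotated 5° about Z — lengths, areas and connectivity unchanged). Overall, the cross-section is a single solid region. Net area = 607.50 mm².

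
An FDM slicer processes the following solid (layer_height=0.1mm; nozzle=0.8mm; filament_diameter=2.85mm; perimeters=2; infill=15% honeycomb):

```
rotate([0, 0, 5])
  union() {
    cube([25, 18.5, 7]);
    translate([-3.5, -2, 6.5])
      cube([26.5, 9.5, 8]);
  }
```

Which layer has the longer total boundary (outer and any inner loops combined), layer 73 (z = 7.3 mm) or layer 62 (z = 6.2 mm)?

Layer 73 (z = 7.3): the cube is absent (z outside [0, 7]); the cube at (-3.5, -2) (footprint 26.5×9.5) is included at this height (perimeter 72.00 mm); Merging all regions: only the 26.5×9.5 cube at (-3.5, -2) is present, so the union is just that shape — boundary = 72.00 mm; (whole slice rotated 5° about Z — lengths, areas and connectivity unchanged). So its perimeter = 72.00 mm. Layer 62 (z = 6.2): the 25×18.5 cube contributes its full rectangle (perimeter 87.00 mm); the cube at (-3.5, -2) is not intersected at this z (z outside [6.5, 14.5]); Combining (union): only the 25×18.5 cube is present, so the union is just that shape — boundary = 87.00 mm; (rotated 5° about Z; rotation is an isometry so areas/perimeters/island counts are preserved). So its perimeter = 87.00 mm. Layer 62 is larger (87.00 vs 72.00 mm).

layer 62 (z = 6.2 mm)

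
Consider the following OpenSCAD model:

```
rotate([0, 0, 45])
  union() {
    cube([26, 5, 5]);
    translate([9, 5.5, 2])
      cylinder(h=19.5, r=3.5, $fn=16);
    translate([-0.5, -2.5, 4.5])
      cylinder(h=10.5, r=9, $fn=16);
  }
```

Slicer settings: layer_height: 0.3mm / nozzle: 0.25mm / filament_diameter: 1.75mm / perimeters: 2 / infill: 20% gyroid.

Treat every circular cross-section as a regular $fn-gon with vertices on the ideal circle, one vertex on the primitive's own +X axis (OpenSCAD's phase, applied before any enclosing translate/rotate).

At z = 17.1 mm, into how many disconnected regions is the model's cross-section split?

1

At z = 17.1 mm: the cube does not reach this height (z outside [0, 5]); the cylinder at (9, 5.5): section is a regular 16-gon, circumradius r=3.5; the cylinder at (-0.5, -2.5) is absent (z outside [4.5, 15]); Taking the union: only the r=3.5 cylinder at (9, 5.5) is present, so the union is just that shape — 1 connected region; (rotated 45° about Z; rotation is an isometry so areas/perimeters/island counts are preserved). The result has 1 disconnected region.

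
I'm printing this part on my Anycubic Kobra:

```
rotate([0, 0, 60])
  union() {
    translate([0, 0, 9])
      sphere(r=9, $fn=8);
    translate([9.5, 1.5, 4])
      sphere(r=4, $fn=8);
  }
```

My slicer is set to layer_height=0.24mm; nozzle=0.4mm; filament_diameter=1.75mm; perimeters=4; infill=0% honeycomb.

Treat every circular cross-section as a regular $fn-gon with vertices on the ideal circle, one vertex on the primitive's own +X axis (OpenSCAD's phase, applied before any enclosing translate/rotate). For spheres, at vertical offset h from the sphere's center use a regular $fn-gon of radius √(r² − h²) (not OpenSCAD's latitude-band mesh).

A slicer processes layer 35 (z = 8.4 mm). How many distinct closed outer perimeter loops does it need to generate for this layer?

1

At z = 8.4 mm: the r=9 sphere slices to a regular 8-gon of circumradius 8.980 (√(r²−h²) with h=0.6 from center); the sphere at (9.5, 1.5) does not reach this height (|z−center|=4.400 > r=4); Taking the union: only the r=9 sphere is present, so the union is just that shape — 1 connected region; (whole slice rotated 60° about Z — lengths, areas and connectivity unchanged). The result has 1 disconnected region.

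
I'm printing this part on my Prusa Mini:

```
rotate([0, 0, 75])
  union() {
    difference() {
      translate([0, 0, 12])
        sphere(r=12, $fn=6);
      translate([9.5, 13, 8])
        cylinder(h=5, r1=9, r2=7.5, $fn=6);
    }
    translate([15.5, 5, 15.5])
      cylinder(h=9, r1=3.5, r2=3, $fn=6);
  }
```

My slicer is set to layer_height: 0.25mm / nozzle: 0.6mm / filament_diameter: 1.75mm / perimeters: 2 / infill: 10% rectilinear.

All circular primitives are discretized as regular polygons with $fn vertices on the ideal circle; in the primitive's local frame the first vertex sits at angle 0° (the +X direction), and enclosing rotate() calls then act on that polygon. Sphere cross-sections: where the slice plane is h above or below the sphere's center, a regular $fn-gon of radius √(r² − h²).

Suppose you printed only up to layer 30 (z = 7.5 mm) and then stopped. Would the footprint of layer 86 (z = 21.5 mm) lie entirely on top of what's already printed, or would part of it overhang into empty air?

part overhangs

Compare the two slices. At z = 7.5: the r=12 sphere slices to a regular 6-gon of circumradius 11.124 (√(r²−h²) with h=4.5 from center) (area = (6/2)·11.124²·sin(360°/6) = 321.51 mm²); the cone at (9.5, 13) is absent (z outside [8, 13]); Taking the first minus the rest: none of the subtracted shapes is present at this height, so the r=12 sphere is unchanged — area = 321.51 mm²; the cone at (15.5, 5) does not reach this height (z outside [15.5, 24.5]); Combining (union): only the result so far is present, so the union is just that shape — area = 321.51 mm²; (rotated 75° about Z; rotation is an isometry so areas/perimeters/island counts are preserved). At z = 21.5: the r=12 sphere contributes a regular 6-gon of circumradius √(12²−9.5²) = 7.331 (area = (6/2)·7.331²·sin(360°/6) = 139.65 mm²); the cone at (9.5, 13) does not reach this height (z outside [8, 13]); Subtracting the remaining from the first: none of the subtracted shapes is present at this height, so the r=12 sphere is unchanged — area = 139.65 mm²; the cone at (15.5, 5) contributes a regular 6-gon of circumradius 3.167 (interpolated between r1=3.5 and r2=3 at t=0.667) (area = (6/2)·3.167²·sin(360°/6) = 26.05 mm²); Taking the union: the 2 present regions are separate (no shared area or edge), so areas and boundary lengths simply add and each stays a separate island — area = 165.70 mm²; (rotated 75° about Z; rotation is an isometry so areas/perimeters/island counts are preserved). Checking containment: at z = 21.5 the cross-section extends beyond the z = 7.5 cross-section by about 26.05 mm².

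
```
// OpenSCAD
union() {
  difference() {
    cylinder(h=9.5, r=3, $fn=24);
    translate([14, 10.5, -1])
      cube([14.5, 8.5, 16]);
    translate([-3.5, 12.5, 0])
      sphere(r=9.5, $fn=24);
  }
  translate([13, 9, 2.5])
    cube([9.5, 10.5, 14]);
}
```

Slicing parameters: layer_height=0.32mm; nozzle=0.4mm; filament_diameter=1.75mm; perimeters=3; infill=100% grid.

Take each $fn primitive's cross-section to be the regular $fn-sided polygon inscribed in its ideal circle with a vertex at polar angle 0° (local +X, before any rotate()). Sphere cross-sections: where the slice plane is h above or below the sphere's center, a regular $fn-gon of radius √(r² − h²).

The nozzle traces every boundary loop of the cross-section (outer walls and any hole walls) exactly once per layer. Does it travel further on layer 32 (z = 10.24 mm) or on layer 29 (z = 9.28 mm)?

Layer 32 (z = 10.24): the cylinder is not intersected at this z (z outside [0, 9.5]); the 14.5×8.5 cube at (14, 10.5) contributes its full rectangle (perimeter 46.00 mm); the sphere at (-3.5, 12.5) does not reach this height (|z−center|=10.240 > r=9.5); Taking the first minus the rest: the first operand is absent here, so nothing remains; the cube at (13, 9) (footprint 9.5×10.5) is included at this height (perimeter 40.00 mm); Taking the union: only the 9.5×10.5 cube at (13, 9) is present, so the union is just that shape — boundary = 40.00 mm. So its perimeter = 40.00 mm. Layer 29 (z = 9.28): the cylinder: section is a regular 24-gon, circumradius r=3 (perimeter = 2·24·3.000·sin(180°/24) = 18.80 mm); the cube at (14, 10.5) is present — its section is the full 14.5×8.5 rectangle (perimeter 46.00 mm); the r=9.5 sphere at (-3.5, 12.5) slices to a regular 24-gon of circumradius 2.033 (√(r²−h²) with h=9.28 from center) (perimeter = 2·24·2.033·sin(180°/24) = 12.73 mm); Subtracting the remaining from the first: starting from the r=3 cylinder, the 14.5×8.5 cube at (14, 10.5) misses the remaining region (no effect); the r=9.5 sphere at (-3.5, 12.5) misses the remaining region (no effect) — boundary = 18.80 mm; the cube at (13, 9) (footprint 9.5×10.5) is included at this height (perimeter 40.00 mm); Merging all regions: the 2 present regions are separate (no shared area or edge), so areas and boundary lengths simply add and each stays a separate island — boundary = 58.80 mm. So its perimeter = 58.80 mm. Layer 29 is larger (58.80 vs 40.00 mm).

layer 29 (z = 9.28 mm)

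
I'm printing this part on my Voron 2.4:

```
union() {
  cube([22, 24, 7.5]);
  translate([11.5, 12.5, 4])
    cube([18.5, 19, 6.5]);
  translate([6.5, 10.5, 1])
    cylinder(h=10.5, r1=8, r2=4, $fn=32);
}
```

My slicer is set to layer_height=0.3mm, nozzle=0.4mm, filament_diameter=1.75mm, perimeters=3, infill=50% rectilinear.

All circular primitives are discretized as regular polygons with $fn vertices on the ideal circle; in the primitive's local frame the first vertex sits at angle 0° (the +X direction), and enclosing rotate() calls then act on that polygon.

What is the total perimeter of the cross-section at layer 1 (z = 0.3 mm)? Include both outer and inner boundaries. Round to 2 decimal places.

At z = 0.3 mm: the cube is present — its section is the full 22×24 rectangle (perimeter 92.00 mm); the cube at (11.5, 12.5) is absent (z outside [4, 10.5]); the cone at (6.5, 10.5) is absent (z outside [1, 11.5]); Combining (union): only the 22×24 cube is present, so the union is just that shape — boundary = 92.00 mm. Overall, the cross-section is a single solid region. Total boundary length (outer) = 92.00 mm.

92.00 mm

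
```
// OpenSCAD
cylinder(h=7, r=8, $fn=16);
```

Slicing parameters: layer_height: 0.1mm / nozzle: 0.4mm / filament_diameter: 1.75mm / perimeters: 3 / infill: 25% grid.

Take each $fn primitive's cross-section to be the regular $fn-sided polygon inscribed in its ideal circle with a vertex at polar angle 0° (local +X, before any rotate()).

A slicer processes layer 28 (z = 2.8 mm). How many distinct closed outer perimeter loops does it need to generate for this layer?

1

At z = 2.8 mm: the r=8 cylinder contributes a regular 16-gon of circumradius 8. The result has 1 disconnected region.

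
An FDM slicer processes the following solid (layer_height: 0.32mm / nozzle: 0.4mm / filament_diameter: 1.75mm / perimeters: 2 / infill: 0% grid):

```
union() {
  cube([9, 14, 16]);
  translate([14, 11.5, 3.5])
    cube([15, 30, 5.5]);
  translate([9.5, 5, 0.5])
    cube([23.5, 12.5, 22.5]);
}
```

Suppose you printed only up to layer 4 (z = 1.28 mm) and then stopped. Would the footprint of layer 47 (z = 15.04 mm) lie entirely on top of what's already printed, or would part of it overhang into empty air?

Compare the two slices. At z = 1.28: the cube (footprint 9×14) is included at this height (area 126.00 mm²); the cube at (14, 11.5) is not intersected at this z (z outside [3.5, 9]); the cube at (9.5, 5) (footprint 23.5×12.5) is included at this height (area 293.75 mm²); Taking the union: the 2 present regions are separate (no shared area or edge), so areas and boundary lengths simply add and each stays a separate island — area = 419.75 mm². At z = 15.04: the cube (footprint 9×14) is included at this height (area 126.00 mm²); the cube at (14, 11.5) does not reach this height (z outside [3.5, 9]); the 23.5×12.5 cube at (9.5, 5) contributes its full rectangle (area 293.75 mm²); Combining (union): the 2 present regions are separate (no shared area or edge), so areas and boundary lengths simply add and each stays a separate island — area = 419.75 mm². Checking containment: the cross-section at z = 15.04 is a subset of the cross-section at z = 1.28.

entirely on top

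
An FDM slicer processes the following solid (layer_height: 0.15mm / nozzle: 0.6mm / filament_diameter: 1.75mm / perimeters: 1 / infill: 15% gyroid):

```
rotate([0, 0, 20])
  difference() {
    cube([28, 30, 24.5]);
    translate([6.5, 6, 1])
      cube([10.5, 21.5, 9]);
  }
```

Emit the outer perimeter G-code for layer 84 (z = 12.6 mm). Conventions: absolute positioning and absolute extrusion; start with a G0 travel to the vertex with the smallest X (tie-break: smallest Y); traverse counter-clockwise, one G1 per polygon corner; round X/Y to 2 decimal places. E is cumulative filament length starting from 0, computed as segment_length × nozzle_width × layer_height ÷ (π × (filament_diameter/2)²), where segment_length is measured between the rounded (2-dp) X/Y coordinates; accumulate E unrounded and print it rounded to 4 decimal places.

G0 X-10.26 Y28.19 Z12.60
G1 X0.00 Y0.00 E1.1225
G1 X26.31 Y9.58 E2.1702
G1 X16.05 Y37.77 E3.2927
G1 X-10.26 Y28.19 E4.3404

At z = 12.6 mm: the 28×30 cube contributes its full rectangle; the cube at (6.5, 6) does not reach this height (z outside [1, 10]); Subtracting the remaining from the first: none of the subtracted shapes is present at this height, so the 28×30 cube is unchanged — 1 connected region; (whole slice rotated 20° about Z — lengths, areas and connectivity unchanged). The outline is a single polygon with 4 vertices. Extrusion per mm of travel: 0.6 × 0.15 / (π × 0.875²) = 0.037418. Accumulating E over each segment gives final E = 4.3404.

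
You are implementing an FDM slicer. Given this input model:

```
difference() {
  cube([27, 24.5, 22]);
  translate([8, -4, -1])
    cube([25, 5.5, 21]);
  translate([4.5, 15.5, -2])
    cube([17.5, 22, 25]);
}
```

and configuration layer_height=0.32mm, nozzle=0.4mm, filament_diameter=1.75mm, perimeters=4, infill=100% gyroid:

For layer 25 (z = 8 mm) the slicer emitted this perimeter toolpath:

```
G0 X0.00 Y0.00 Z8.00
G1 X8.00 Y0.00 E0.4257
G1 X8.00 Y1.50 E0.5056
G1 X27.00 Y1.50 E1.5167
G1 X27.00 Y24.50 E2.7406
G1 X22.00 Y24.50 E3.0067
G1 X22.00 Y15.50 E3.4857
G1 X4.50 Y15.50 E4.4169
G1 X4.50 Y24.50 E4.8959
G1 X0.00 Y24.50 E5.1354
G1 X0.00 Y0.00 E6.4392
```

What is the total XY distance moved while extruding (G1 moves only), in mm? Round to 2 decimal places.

Sum the Euclidean lengths of each G1 segment: total = 121.00 mm.

121.00 mm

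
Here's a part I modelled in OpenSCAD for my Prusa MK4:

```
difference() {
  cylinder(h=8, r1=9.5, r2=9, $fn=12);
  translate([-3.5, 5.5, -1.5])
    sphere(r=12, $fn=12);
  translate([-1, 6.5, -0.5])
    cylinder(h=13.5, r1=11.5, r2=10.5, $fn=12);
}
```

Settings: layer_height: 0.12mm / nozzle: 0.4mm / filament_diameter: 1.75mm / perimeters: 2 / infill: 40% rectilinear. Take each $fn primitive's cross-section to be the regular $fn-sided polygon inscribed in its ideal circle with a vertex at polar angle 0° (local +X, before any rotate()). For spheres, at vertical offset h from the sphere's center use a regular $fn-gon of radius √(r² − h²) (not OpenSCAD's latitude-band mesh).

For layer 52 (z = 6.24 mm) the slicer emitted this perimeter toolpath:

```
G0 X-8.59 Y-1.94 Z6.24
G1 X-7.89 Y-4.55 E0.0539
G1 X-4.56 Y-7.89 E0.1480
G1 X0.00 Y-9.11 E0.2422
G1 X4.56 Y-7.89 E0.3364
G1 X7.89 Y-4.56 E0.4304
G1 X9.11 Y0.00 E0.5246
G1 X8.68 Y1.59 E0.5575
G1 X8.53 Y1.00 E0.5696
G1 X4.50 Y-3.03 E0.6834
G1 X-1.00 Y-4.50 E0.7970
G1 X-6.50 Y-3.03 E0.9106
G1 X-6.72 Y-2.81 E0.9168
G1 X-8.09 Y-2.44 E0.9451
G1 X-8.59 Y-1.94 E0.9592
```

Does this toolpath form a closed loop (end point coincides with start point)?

Start point (G0): (-8.59, -1.94). End point (last G1): the path returns to the start — closed.

yes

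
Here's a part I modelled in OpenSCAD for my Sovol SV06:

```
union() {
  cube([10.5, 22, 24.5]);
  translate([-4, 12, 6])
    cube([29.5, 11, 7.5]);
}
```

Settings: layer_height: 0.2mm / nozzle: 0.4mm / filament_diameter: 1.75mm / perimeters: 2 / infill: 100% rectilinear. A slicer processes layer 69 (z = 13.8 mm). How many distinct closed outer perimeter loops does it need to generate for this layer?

1

At z = 13.8 mm: the 10.5×22 cube contributes its full rectangle; the cube at (-4, 12) is not intersected at this z (z outside [6, 13.5]); Taking the union: only the 10.5×22 cube is present, so the union is just that shape — 1 connected region. The result has 1 disconnected region.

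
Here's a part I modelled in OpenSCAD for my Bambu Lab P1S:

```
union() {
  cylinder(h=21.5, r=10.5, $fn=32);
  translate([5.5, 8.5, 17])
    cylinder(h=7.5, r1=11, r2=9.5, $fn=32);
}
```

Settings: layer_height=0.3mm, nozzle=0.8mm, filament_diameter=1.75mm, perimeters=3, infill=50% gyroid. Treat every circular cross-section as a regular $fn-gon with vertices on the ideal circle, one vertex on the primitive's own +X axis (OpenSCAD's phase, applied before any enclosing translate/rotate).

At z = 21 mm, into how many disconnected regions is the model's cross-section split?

At z = 21 mm: the r=10.5 cylinder contributes a regular 32-gon of circumradius 10.5; the cone at (5.5, 8.5): at t=0.533 of its height the radius interpolates to r₁+(r₂−r₁)t = 10.200, giving a regular 32-gon of that circumradius; Merging all regions: the regions partially overlap (shared area 134.17 mm²), so overlapping operands fuse into one piece — 1 connected region. The result has 1 disconnected region.

1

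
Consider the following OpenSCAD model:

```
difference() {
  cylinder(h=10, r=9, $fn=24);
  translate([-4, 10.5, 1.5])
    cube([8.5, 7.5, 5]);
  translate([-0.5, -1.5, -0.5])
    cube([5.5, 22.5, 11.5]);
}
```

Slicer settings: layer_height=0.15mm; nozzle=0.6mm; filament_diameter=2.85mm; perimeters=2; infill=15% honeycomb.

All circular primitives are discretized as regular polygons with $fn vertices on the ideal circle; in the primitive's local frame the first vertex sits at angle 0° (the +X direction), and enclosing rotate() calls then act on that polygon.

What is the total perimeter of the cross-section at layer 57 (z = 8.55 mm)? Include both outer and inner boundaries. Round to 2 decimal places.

75.40 mm

At z = 8.55 mm: the r=9 cylinder gives a regular 24-gon of circumradius 9 (constant along its height) (perimeter = 2·24·9.000·sin(180°/24) = 56.39 mm); the cube at (-4, 10.5) is absent (z outside [1.5, 6.5]); the cube at (-0.5, -1.5) is present — its section is the full 5.5×22.5 rectangle (perimeter 56.00 mm); Subtracting the remaining from the first: starting from the r=9 cylinder, the 5.5×22.5 cube at (-0.5, -1.5) partially overlaps it — only the 55.04 mm² overlap (of its 123.75 mm²) is removed, clipping the outline — boundary = 75.40 mm. Overall, the cross-section is a single solid region. Total boundary length (outer) = 75.40 mm.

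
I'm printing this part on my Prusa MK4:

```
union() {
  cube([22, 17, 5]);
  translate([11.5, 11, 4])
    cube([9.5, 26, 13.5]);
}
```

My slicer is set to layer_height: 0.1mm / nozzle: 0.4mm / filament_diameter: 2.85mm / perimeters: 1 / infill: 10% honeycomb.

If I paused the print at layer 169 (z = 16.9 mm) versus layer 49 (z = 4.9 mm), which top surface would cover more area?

layer 49 (z = 4.9 mm)

Layer 169 (z = 16.9): the cube is not intersected at this z (z outside [0, 5]); the 9.5×26 cube at (11.5, 11) contributes its full rectangle (area 247.00 mm²); Taking the union: only the 9.5×26 cube at (11.5, 11) is present, so the union is just that shape — area = 247.00 mm². So its area = 247.00 mm². Layer 49 (z = 4.9): the cube (footprint 22×17) is included at this height (area 374.00 mm²); the 9.5×26 cube at (11.5, 11) contributes its full rectangle (area 247.00 mm²); Taking the union: the regions partially overlap — summed areas 621.00 mm² minus the doubly-counted overlap 57.00 mm² gives 564.00 mm² — area = 564.00 mm². So its area = 564.00 mm². Layer 49 is larger (564.00 vs 247.00 mm²).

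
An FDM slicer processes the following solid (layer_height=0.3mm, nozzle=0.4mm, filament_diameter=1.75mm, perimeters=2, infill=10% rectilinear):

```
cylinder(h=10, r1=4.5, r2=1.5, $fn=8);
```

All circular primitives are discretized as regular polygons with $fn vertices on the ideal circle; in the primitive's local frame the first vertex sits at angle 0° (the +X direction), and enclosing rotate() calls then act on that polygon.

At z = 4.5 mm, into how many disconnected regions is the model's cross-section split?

1

At z = 4.5 mm: the cone: at t=0.450 of its height the radius interpolates to r₁+(r₂−r₁)t = 3.150, giving a regular 8-gon of that circumradius. The result has 1 disconnected region.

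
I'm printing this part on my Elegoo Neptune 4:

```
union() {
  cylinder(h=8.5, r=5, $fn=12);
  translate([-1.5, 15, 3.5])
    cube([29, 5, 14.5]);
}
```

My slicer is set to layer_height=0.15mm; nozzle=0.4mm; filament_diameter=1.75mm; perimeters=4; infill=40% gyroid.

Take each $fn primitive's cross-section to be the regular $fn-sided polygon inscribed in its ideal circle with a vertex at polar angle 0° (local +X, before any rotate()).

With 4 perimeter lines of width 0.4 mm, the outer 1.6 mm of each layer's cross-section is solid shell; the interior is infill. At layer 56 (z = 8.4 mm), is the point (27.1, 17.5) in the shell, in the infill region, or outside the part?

At z = 8.4 mm: the r=5 cylinder gives a regular 12-gon of circumradius 5 (constant along its height); the 29×5 cube at (-1.5, 15) contributes its full rectangle; Merging all regions: the 2 present regions are separate (no shared area or edge), so areas and boundary lengths simply add and each stays a separate island — 2 connected regions. Overall, the cross-section has 2 separate islands. The nearest boundary edge runs (27.50, 20.00)→(27.50, 15.00); distance from the point to it = 0.40 mm. (Shell/infill is judged within the island containing the point — the largest one.) The point is inside the cross-section, 0.40 mm from the nearest boundary — within the 1.6 mm shell band (4 × 0.4).

shell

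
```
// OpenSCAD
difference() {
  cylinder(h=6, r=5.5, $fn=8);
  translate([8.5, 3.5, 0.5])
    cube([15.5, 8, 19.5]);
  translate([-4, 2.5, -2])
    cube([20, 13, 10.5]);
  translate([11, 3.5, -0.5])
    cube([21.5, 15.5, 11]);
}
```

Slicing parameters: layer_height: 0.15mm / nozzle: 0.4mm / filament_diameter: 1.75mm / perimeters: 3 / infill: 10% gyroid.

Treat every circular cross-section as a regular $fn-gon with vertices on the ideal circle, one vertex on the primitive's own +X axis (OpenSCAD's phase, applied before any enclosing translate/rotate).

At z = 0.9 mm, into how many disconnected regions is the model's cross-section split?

1

At z = 0.9 mm: the r=5.5 cylinder gives a regular 8-gon of circumradius 5.5 (constant along its height); the cube at (8.5, 3.5) (footprint 15.5×8) is included at this height; the cube at (-4, 2.5) is present — its section is the full 20×13 rectangle; the cube at (11, 3.5) (footprint 21.5×15.5) is included at this height; Subtracting the remaining from the first: starting from the r=5.5 cylinder, the 15.5×8 cube at (8.5, 3.5) misses the remaining region (no effect); the 20×13 cube at (-4, 2.5) partially overlaps it — only the 17.61 mm² overlap (of its 260.00 mm²) is removed, clipping the outline; the 21.5×15.5 cube at (11, 3.5) misses the remaining region (no effect) — 1 connected region. The result has 1 disconnected region.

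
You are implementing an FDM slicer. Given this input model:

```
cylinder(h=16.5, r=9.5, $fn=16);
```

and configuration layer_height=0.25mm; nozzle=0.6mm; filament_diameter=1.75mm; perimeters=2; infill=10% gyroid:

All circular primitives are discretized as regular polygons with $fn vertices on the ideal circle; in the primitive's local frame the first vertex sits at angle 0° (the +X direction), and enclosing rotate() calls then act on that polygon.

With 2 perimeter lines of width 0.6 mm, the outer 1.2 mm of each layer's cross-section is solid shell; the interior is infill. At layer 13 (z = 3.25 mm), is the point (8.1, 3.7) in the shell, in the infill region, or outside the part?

At z = 3.25 mm: the r=9.5 cylinder gives a regular 16-gon of circumradius 9.5 (constant along its height). Overall, the cross-section is a single solid region. The nearest boundary edge runs (8.78, 3.64)→(6.72, 6.72); distance from the point to it = 0.53 mm. The point is inside the cross-section, 0.53 mm from the nearest boundary — within the 1.2 mm shell band (2 × 0.6).

shell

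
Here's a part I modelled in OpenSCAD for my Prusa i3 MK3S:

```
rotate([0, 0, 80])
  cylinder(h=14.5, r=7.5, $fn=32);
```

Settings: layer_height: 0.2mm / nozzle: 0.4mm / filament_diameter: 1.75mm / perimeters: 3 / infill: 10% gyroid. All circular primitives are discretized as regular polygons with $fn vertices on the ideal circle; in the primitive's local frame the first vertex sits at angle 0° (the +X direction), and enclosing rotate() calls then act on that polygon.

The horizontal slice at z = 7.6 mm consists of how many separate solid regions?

At z = 7.6 mm: the cylinder: section is a regular 32-gon, circumradius r=7.5; (rotated 80° about Z; rotation is an isometry so areas/perimeters/island counts are preserved). The result has 1 disconnected region.

1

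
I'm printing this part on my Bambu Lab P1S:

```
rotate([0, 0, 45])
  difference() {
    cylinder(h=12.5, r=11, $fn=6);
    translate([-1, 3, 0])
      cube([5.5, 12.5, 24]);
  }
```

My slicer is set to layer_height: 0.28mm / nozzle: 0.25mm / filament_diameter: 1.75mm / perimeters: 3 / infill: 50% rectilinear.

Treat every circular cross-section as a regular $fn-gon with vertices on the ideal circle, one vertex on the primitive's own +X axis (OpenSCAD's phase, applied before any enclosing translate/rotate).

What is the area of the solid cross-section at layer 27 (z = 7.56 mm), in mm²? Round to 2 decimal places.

At z = 7.56 mm: the r=11 cylinder contributes a regular 6-gon of circumradius 11 (area = (6/2)·11.000²·sin(360°/6) = 314.37 mm²); the cube at (-1, 3) is present — its section is the full 5.5×12.5 rectangle (area 68.75 mm²); Taking the first minus the rest: starting from the r=11 cylinder (314.37 mm²), the 5.5×12.5 cube at (-1, 3) partially overlaps it — only the 35.89 mm² overlap (of its 68.75 mm²) is removed, clipping the outline — area = 278.47 mm²; (rotated 45° about Z; rotation is an isometry so areas/perimeters/island counts are preserved). Overall, the cross-section is a single solid region. Net area = 278.47 mm².

278.47 mm²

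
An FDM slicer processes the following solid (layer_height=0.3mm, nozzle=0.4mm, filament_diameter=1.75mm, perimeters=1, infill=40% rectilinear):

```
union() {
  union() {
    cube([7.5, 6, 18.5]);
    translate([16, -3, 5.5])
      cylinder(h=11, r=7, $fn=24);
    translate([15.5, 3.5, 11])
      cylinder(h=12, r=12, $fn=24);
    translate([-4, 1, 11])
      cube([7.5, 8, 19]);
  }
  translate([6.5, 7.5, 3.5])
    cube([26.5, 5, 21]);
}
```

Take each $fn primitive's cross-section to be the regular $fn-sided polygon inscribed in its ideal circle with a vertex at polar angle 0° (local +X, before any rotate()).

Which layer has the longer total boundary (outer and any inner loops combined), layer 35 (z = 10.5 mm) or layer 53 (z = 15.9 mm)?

layer 35 (z = 10.5 mm)

Layer 35 (z = 10.5): the cube (footprint 7.5×6) is included at this height (perimeter 27.00 mm); the cylinder at (16, -3): section is a regular 24-gon, circumradius r=7 (perimeter = 2·24·7.000·sin(180°/24) = 43.86 mm); the cylinder at (15.5, 3.5) is not intersected at this z (z outside [11, 23]); the cube at (-4, 1) is absent (z outside [11, 30]); Merging all regions: the 2 present regions are separate (no shared area or edge), so areas and boundary lengths simply add and each stays a separate island — boundary = 70.86 mm; the cube at (6.5, 7.5) is present — its section is the full 26.5×5 rectangle (perimeter 63.00 mm); Merging all regions: the 2 present regions are separate (no shared area or edge), so areas and boundary lengths simply add and each stays a separate island — boundary = 133.86 mm. So its perimeter = 133.86 mm. Layer 53 (z = 15.9): the cube is present — its section is the full 7.5×6 rectangle (perimeter 27.00 mm); the r=7 cylinder at (16, -3) contributes a regular 24-gon of circumradius 7 (perimeter = 2·24·7.000·sin(180°/24) = 43.86 mm); the cylinder at (15.5, 3.5): section is a regular 24-gon, circumradius r=12 (perimeter = 2·24·12.000·sin(180°/24) = 75.18 mm); the cube at (-4, 1) (footprint 7.5×8) is included at this height (perimeter 31.00 mm); Taking the union: the regions partially overlap (shared area 179.53 mm²), so the edge portions inside another operand are dropped and the merged outline is re-measured after clipping — boundary = 98.53 mm; the cube at (6.5, 7.5) (footprint 26.5×5) is included at this height (perimeter 63.00 mm); Merging all regions: the regions partially overlap (shared area 93.66 mm²), so the edge portions inside another operand are dropped and the merged outline is re-measured after clipping — boundary = 114.03 mm. So its perimeter = 114.03 mm. Layer 35 is larger (133.86 vs 114.03 mm).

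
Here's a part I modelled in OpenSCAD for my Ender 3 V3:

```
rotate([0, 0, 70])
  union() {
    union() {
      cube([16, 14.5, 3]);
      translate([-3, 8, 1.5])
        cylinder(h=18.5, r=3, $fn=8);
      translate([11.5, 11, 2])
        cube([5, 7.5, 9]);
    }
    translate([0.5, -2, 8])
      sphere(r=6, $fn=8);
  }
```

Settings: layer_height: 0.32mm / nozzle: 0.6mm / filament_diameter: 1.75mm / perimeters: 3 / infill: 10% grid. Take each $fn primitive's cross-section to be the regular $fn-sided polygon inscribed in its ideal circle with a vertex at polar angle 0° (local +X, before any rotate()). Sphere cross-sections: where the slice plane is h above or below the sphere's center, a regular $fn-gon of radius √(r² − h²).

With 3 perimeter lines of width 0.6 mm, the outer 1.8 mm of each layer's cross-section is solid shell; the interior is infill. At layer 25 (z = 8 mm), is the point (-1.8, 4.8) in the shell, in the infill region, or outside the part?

outside

At z = 8 mm: the cube is absent (z outside [0, 3]); the cylinder at (-3, 8): section is a regular 8-gon, circumradius r=3; the 5×7.5 cube at (11.5, 11) contributes its full rectangle; Taking the union: the 2 present regions are separate (no shared area or edge), so areas and boundary lengths simply add and each stays a separate island — 2 connected regions; the r=6 sphere at (0.5, -2) contributes a regular 8-gon of circumradius √(6²−0²) = 6.000; Combining (union): the 2 present regions are separate (no shared area or edge), so areas and boundary lengths simply add and each stays a separate island — 3 connected regions; (rotated 70° about Z; rotation is an isometry so areas/perimeters/island counts are preserved). Overall, the cross-section has 3 separate islands. Undo the 70° rotation: the query point maps to (3.895, 3.333) in the un-rotated model frame. The nearest boundary edge runs (0.50, 4.00)→(4.74, 2.24); distance from the point to it = 0.68 mm. The point is not inside any of the regions above, so it lies outside the cross-section (0.68 mm from the nearest boundary).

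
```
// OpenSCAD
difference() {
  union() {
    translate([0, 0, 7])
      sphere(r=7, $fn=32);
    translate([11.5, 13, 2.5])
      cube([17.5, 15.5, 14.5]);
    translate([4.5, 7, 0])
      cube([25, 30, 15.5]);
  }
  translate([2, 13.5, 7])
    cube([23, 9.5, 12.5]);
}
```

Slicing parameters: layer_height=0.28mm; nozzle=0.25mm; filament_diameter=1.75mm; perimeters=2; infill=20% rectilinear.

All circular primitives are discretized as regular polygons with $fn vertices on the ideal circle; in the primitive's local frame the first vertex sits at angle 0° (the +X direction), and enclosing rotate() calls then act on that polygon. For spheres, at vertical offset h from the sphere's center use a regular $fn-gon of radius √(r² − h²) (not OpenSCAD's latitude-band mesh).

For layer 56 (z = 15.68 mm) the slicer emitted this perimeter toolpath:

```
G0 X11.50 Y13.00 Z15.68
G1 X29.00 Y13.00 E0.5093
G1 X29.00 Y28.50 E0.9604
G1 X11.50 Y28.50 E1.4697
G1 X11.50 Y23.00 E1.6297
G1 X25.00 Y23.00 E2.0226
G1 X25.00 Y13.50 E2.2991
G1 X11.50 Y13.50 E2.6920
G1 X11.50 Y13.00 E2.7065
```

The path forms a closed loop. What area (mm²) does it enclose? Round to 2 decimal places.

Apply the shoelace formula to the sequence of (X, Y) vertices; enclosed area = 143.00 mm².

143.00 mm²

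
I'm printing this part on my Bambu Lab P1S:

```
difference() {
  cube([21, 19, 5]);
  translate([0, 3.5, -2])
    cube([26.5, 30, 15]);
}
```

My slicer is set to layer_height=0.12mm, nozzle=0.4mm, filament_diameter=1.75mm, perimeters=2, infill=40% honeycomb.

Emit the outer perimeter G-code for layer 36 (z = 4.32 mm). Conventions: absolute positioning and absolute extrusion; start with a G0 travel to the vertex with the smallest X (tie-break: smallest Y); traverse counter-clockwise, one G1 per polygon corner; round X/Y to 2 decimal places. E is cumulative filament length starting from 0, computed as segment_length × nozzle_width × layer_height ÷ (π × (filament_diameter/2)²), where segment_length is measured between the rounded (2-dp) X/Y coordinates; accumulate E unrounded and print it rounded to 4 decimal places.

At z = 4.32 mm: the 21×19 cube contributes its full rectangle; the cube at (0, 3.5) is present — its section is the full 26.5×30 rectangle; Taking the first minus the rest: starting from the 21×19 cube, the 26.5×30 cube at (0, 3.5) partially overlaps it — only the 325.50 mm² overlap (of its 795.00 mm²) is removed, clipping the outline — 1 connected region. The outline is a single polygon with 4 vertices. Extrusion per mm of travel: 0.4 × 0.12 / (π × 0.875²) = 0.019956. Accumulating E over each segment gives final E = 0.9778.

G0 X0.00 Y0.00 Z4.32
G1 X21.00 Y0.00 E0.4191
G1 X21.00 Y3.50 E0.4889
G1 X0.00 Y3.50 E0.9080
G1 X0.00 Y0.00 E0.9778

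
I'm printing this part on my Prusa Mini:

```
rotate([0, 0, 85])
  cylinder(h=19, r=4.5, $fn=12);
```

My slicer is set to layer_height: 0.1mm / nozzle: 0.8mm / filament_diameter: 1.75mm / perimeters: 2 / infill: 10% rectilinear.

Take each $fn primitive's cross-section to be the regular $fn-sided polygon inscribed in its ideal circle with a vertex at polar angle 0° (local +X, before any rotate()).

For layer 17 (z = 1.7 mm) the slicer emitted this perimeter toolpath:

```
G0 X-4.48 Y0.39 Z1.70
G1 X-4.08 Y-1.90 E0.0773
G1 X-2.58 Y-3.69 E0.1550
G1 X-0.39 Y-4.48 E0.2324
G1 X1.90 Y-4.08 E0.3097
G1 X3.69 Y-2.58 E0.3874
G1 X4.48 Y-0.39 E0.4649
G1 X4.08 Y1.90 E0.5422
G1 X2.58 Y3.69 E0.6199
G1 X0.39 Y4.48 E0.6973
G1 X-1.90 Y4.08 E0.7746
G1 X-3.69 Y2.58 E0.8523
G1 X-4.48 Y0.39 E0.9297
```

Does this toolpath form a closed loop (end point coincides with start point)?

yes

Start point (G0): (-4.48, 0.39). End point (last G1): the path returns to the start — closed.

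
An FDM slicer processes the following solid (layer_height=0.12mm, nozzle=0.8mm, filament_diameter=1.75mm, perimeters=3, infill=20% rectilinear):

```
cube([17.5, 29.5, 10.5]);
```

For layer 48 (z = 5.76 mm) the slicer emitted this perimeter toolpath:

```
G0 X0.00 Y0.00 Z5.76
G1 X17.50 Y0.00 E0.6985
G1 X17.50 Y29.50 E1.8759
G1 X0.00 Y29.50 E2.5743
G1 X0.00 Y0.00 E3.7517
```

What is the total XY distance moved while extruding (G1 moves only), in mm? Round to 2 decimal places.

94.00 mm

Sum the Euclidean lengths of each G1 segment: total = 94.00 mm.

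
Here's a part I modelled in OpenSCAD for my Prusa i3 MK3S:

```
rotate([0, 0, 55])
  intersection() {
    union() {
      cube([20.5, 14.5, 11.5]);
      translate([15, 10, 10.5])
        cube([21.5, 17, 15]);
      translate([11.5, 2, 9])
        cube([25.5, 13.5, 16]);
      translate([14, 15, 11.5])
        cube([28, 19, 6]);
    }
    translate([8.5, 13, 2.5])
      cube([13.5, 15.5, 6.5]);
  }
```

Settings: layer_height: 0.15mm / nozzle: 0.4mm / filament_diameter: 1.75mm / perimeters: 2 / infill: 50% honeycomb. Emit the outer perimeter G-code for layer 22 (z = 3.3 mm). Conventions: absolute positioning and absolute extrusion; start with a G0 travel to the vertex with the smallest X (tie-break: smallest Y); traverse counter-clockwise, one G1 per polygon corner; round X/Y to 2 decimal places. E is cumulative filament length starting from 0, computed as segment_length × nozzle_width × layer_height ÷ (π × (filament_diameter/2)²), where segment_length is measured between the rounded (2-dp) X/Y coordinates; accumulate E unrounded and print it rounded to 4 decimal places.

At z = 3.3 mm: the 20.5×14.5 cube contributes its full rectangle; the cube at (15, 10) is absent (z outside [10.5, 25.5]); the cube at (11.5, 2) does not reach this height (z outside [9, 25]); the cube at (14, 15) is absent (z outside [11.5, 17.5]); Taking the union: only the 20.5×14.5 cube is present, so the union is just that shape — 1 connected region; the 13.5×15.5 cube at (8.5, 13) contributes its full rectangle; After intersecting: the 13.5×15.5 cube at (8.5, 13) partially overlaps the result so far; clipping to the common part keeps 18.00 mm² — 1 connected region; (whole slice rotated 55° about Z — lengths, areas and connectivity unchanged). The outline is a single polygon with 4 vertices. Extrusion per mm of travel: 0.4 × 0.15 / (π × 0.875²) = 0.024945. Accumulating E over each segment gives final E = 0.6735.

G0 X-7.00 Y15.28 Z3.30
G1 X-5.77 Y14.42 E0.0374
G1 X1.11 Y24.25 E0.3367
G1 X-0.12 Y25.11 E0.3742
G1 X-7.00 Y15.28 E0.6735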